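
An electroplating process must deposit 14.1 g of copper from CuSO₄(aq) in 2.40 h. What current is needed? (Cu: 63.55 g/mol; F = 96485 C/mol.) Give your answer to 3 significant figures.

n(Cu) = 14.1 / 63.55 = 0.2219 mol
Cu²⁺ + 2e⁻ → Cu, so n(e⁻) = 2 × 0.2219 = 0.4438 mol
Q = 0.4438 × 96485 = 42820 C
I = Q / t = 42820 / 8640 s = 4.96 A

4.96 A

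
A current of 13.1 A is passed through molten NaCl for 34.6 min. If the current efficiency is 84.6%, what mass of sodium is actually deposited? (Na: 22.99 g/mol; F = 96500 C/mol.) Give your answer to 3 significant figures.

Q = 13.1 × 2076 = 27200 C
n(e⁻) = 27200 / 96500 = 0.2819 mol
Na⁺ + e⁻ → Na, so theoretical m(Na) = 0.2819 × 22.99 = 6.481 g
Actual mass = 84.6% × 6.481 = 5.48 g

5.48 g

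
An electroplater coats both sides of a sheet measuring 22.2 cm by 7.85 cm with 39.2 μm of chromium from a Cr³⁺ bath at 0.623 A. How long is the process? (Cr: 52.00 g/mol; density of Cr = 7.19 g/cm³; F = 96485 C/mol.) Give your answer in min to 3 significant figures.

1460 min

Plated area = 2 × 22.2 × 7.85 = 348.5 cm²
Volume = 348.5 × 39.2×10⁻⁴ cm = 1.366 cm³
m(Cr) = 1.366 × 7.19 = 9.822 g
n(Cr) = 9.822 / 52.00 = 0.1889 mol; n(e⁻) = 3 × 0.1889 = 0.5667 mol
Q = 0.5667 × 96485 = 54680 C
t = 54680 / 0.623 = 87770 s = 1460 min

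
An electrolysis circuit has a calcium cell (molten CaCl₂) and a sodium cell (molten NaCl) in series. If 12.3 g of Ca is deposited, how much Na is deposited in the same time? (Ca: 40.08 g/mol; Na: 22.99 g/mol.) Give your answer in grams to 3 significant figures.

14.1 g

n(Ca) = 12.3 / 40.08 = 0.3069 mol
Ca²⁺ + 2e⁻ → Ca, so n(e⁻) = 2 × 0.3069 = 0.6138 mol
Since the cells are in series, n(e⁻) in the Na cell is also 0.6138 mol.
Na⁺ + e⁻ → Na, so n(Na) = 0.6138 mol
m(Na) = 0.6138 × 22.99 = 14.1 g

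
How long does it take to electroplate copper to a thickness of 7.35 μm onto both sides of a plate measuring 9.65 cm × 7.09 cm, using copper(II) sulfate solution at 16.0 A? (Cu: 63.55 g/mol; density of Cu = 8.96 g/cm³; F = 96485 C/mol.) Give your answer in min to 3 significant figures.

2.85 min

Plated area = 2 × 9.65 × 7.09 = 136.8 cm²
Volume = 136.8 × 7.35×10⁻⁴ cm = 0.1005 cm³
m(Cu) = 0.1005 × 8.96 = 0.9005 g
n(Cu) = 0.9005 / 63.55 = 0.01417 mol; n(e⁻) = 2 × 0.01417 = 0.02834 mol
Q = 0.02834 × 96485 = 2734 C
t = 2734 / 16.0 = 170.9 s = 2.85 min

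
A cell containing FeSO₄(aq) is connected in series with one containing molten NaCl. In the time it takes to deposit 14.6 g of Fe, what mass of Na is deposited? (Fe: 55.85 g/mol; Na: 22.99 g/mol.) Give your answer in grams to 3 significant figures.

n(Fe) = 14.6 / 55.85 = 0.2614 mol
Fe²⁺ + 2e⁻ → Fe, so n(e⁻) = 2 × 0.2614 = 0.5228 mol
Since the cells are in series, n(e⁻) in the Na cell is also 0.5228 mol.
Na⁺ + e⁻ → Na, so n(Na) = 0.5228 mol
m(Na) = 0.5228 × 22.99 = 12.0 g

12.0 g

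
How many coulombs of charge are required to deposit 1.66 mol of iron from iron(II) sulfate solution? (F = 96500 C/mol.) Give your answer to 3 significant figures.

3.20×10^5 C

Fe²⁺ + 2e⁻ → Fe, so n(e⁻) = 2 × 1.66 = 3.320 mol
Q = 3.320 × 96500 = 3.204×10^5 C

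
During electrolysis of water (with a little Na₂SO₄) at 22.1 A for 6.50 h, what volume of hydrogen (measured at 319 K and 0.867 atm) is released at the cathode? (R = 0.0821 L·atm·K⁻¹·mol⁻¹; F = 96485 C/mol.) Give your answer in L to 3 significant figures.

Charge passed = 22.1 × 23400 = 5.171×10^5 C
Moles of electrons = 5.171×10^5 / 96485 = 5.359 mol
2H⁺ + 2e⁻ → H₂, so n(H₂) = 5.359 / 2 = 2.680 mol
V = nRT/P = 2.680 × 0.0821 × 319 / 0.867 = 80.96 L

81.0 L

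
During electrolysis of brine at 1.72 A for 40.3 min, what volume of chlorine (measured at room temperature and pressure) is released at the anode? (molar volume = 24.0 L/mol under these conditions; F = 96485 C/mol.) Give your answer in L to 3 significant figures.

0.517 L

Q = 1.72 A × 2418 s = 4159 C
Moles of electrons = 4159 / 96485 = 0.04311 mol
2Cl⁻ → Cl₂ + 2e⁻, so n(Cl₂) = 0.04311 / 2 = 0.02156 mol
V = 0.02156 × 24.0 = 0.5174 L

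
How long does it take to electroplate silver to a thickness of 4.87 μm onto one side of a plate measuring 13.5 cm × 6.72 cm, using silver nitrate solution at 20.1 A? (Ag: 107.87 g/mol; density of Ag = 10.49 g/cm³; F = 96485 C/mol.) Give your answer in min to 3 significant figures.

0.344 min

Plated area = 13.5 × 6.72 = 90.72 cm²
Volume = 90.72 × 4.87×10⁻⁴ cm = 0.04418 cm³
m(Ag) = 0.04418 × 10.49 = 0.4634 g
n(Ag) = 0.4634 / 107.87 = 0.004296 mol; n(e⁻) = 0.004296 mol
Q = 0.004296 × 96485 = 414.5 C
t = 414.5 / 20.1 = 20.62 s = 0.344 min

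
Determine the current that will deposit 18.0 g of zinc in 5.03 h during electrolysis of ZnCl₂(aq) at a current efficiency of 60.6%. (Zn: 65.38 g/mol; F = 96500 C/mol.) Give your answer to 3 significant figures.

4.84 A

n(Zn) = 18.0 / 65.38 = 0.2753 mol
Zn²⁺ + 2e⁻ → Zn, so n(e⁻) = 2 × 0.2753 = 0.5506 mol
Q = 0.5506 × 96500 / 0.606 = 87680 C
I = Q / t = 87680 / 18108 s = 4.84 A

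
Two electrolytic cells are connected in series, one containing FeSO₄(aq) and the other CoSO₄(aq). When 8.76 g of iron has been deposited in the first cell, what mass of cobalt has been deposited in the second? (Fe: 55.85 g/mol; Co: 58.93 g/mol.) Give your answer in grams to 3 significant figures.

n(Fe) = 8.76 / 55.85 = 0.1568 mol
Fe²⁺ + 2e⁻ → Fe, so n(e⁻) = 2 × 0.1568 = 0.3136 mol
Same current for the same time ⇒ same n(e⁻) = 0.3136 mol in both cells.
Co²⁺ + 2e⁻ → Co, so n(Co) = 0.3136 / 2 = 0.1568 mol
m(Co) = 0.1568 × 58.93 = 9.24 g

9.24 g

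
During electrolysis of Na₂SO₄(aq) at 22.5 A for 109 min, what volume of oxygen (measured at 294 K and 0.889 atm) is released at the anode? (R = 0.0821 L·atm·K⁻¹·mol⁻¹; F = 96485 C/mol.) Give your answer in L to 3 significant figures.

Q = 22.5 A × 6540 s = 1.472×10^5 C
Moles of electrons = 1.472×10^5 / 96485 = 1.526 mol
2H₂O → O₂ + 4H⁺ + 4e⁻, so n(O₂) = 1.526 / 4 = 0.3815 mol
V = nRT/P = 0.3815 × 0.0821 × 294 / 0.889 = 10.36 L

10.4 L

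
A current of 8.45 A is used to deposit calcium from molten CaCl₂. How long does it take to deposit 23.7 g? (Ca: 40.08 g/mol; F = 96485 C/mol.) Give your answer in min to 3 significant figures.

n(Ca) = 23.7 / 40.08 = 0.5913 mol
Ca²⁺ + 2e⁻ → Ca, so n(e⁻) = 2 × 0.5913 = 1.183 mol
Q = 1.183 × 96485 = 1.141×10^5 C
t = Q / I = 1.141×10^5 / 8.45 = 13500 s = 225 min

225 min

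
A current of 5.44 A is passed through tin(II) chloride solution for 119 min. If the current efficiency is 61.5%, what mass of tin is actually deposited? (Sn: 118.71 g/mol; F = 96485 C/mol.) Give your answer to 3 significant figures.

Q = 5.44 × 7140 = 38840 C
n(e⁻) = 38840 / 96485 = 0.4025 mol
Sn²⁺ + 2e⁻ → Sn, so theoretical m(Sn) = 0.2013 × 118.71 = 23.90 g
Actual mass = 61.5% × 23.90 = 14.7 g

14.7 g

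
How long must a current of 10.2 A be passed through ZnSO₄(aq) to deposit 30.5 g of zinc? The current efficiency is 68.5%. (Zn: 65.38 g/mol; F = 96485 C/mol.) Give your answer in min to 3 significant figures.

n(Zn) = 30.5 / 65.38 = 0.4665 mol
Zn²⁺ + 2e⁻ → Zn, so n(e⁻) = 2 × 0.4665 = 0.9330 mol
Q = 0.9330 × 96485 / 0.685 = 1.314×10^5 C
t = Q / I = 1.314×10^5 / 10.2 = 12880 s = 215 min

215 min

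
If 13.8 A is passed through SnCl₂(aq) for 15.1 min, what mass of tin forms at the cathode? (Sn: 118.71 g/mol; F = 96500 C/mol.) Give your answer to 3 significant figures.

7.69 g

Q = It = 13.8 × 906 = 12500 C
n(e⁻) = 12500 / 96500 = 0.1295 mol
Sn²⁺ + 2e⁻ → Sn, so n(Sn) = 0.1295 / 2 = 0.06475 mol
m = 0.06475 × 118.71 = 7.69 g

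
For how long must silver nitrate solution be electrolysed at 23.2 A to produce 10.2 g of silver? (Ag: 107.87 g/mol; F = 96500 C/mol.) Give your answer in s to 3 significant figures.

n(Ag) = 10.2 / 107.87 = 0.09456 mol
Ag⁺ + e⁻ → Ag, so n(e⁻) = 0.09456 mol
Q = 0.09456 × 96500 = 9125 C
t = Q / I = 9125 / 23.2 = 393.3 s

393 s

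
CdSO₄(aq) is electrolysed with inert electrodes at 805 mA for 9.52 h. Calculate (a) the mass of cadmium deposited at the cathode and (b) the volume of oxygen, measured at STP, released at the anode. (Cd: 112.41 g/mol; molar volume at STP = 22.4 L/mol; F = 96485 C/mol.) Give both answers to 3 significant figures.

16.1 g Cd; 1.60 L O₂

Q = 0.805 × 34272 = 27590 C; n(e⁻) = 27590 / 96485 = 0.2860 mol
Cathode: Cd²⁺ + 2e⁻ → Cd → n(Cd) = 0.2860/2 = 0.1430 mol → 16.1 g
Anode: 2H₂O → O₂ + 4H⁺ + 4e⁻ → n(O₂) = 0.2860/4 = 0.07150 mol → 1.60 L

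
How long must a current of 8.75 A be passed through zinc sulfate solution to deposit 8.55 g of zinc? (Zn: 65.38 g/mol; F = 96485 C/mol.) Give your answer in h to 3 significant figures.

n(Zn) = 8.55 / 65.38 = 0.1308 mol
Zn²⁺ + 2e⁻ → Zn, so n(e⁻) = 2 × 0.1308 = 0.2616 mol
Q = 0.2616 × 96485 = 25240 C
t = Q / I = 25240 / 8.75 = 2885 s = 0.801 h

0.801 h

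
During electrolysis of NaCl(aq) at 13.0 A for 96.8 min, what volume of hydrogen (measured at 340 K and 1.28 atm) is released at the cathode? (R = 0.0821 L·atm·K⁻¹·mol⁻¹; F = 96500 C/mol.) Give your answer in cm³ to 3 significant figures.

8530 cm³

Charge passed = 13.0 × 5808 = 75500 C
Moles of electrons = 75500 / 96500 = 0.7824 mol
2H⁺ + 2e⁻ → H₂, so n(H₂) = 0.7824 / 2 = 0.3912 mol
V = nRT/P = 0.3912 × 0.0821 × 340 / 1.28 = 8.531 L
= 8530 cm³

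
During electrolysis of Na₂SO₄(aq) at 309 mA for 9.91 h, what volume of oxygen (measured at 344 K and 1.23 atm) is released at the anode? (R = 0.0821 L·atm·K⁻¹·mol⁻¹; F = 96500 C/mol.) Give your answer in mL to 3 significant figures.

Q = It = 0.309 × 35676 = 11020 C
n(e⁻) = Q/F = 11020/96500 = 0.1142 mol
2H₂O → O₂ + 4H⁺ + 4e⁻, so n(O₂) = 0.1142 / 4 = 0.02855 mol
V = nRT/P = 0.02855 × 0.0821 × 344 / 1.23 = 0.6555 L
= 656 mL

656 mL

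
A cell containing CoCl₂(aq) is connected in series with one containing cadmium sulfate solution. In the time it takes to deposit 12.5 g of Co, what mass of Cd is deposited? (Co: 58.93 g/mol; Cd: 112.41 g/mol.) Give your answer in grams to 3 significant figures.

n(Co) = 12.5 / 58.93 = 0.2121 mol
Co²⁺ + 2e⁻ → Co, so n(e⁻) = 2 × 0.2121 = 0.4242 mol
In series, the same 0.4242 mol of electrons flows through the second cell.
Cd²⁺ + 2e⁻ → Cd, so n(Cd) = 0.4242 / 2 = 0.2121 mol
m(Cd) = 0.2121 × 112.41 = 23.8 g

23.8 g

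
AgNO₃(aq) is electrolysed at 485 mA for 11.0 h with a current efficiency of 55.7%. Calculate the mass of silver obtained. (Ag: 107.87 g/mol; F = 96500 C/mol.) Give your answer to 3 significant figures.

12.0 g

Q = 0.485 × 39600 = 19210 C
n(e⁻) = 19210 / 96500 = 0.1991 mol
Ag⁺ + e⁻ → Ag, so theoretical m(Ag) = 0.1991 × 107.87 = 21.48 g
Actual mass = 55.7% × 21.48 = 12.0 g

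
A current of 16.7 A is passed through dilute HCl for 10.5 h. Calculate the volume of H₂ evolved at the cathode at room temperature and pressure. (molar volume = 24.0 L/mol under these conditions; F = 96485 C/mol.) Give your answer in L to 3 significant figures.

Charge passed = 16.7 × 37800 = 6.313×10^5 C
n(e⁻) = Q/F = 6.313×10^5/96485 = 6.543 mol
2H⁺ + 2e⁻ → H₂, so n(H₂) = 6.543 / 2 = 3.272 mol
V = 3.272 × 24.0 = 78.53 L

78.5 L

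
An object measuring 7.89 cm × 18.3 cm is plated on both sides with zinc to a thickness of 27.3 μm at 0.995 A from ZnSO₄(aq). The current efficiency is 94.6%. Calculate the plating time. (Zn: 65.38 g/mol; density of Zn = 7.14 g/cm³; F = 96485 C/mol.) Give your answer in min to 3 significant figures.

Plated area = 2 × 7.89 × 18.3 = 288.8 cm²
Volume = 288.8 × 27.3×10⁻⁴ cm = 0.7884 cm³
m(Zn) = 0.7884 × 7.14 = 5.629 g
n(Zn) = 5.629 / 65.38 = 0.08610 mol; n(e⁻) = 2 × 0.08610 = 0.1722 mol
Q = 0.1722 × 96485 / 0.946 = 17560 C
t = 17560 / 0.995 = 17650 s = 294 min

294 min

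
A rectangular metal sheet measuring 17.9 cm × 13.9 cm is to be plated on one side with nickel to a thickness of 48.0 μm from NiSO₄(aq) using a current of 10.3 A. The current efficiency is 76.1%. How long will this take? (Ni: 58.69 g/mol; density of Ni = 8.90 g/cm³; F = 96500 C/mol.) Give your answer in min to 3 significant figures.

74.3 min

Plated area = 17.9 × 13.9 = 248.8 cm²
Volume = 248.8 × 48.0×10⁻⁴ cm = 1.194 cm³
m(Ni) = 1.194 × 8.90 = 10.63 g
n(Ni) = 10.63 / 58.69 = 0.1811 mol; n(e⁻) = 2 × 0.1811 = 0.3622 mol
Q = 0.3622 × 96500 / 0.761 = 45930 C
t = 45930 / 10.3 = 4459 s = 74.3 min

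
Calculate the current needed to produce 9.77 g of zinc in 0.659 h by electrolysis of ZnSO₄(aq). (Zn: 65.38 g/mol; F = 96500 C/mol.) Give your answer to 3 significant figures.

n(Zn) = 9.77 / 65.38 = 0.1494 mol
Zn²⁺ + 2e⁻ → Zn, so n(e⁻) = 2 × 0.1494 = 0.2988 mol
Q = 0.2988 × 96500 = 28830 C
I = Q / t = 28830 / 2372.4 s = 12.2 A

12.2 A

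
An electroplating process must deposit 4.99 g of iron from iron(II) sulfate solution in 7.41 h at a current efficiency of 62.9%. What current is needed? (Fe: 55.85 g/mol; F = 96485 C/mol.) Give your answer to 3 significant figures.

n(Fe) = 4.99 / 55.85 = 0.08935 mol
Fe²⁺ + 2e⁻ → Fe, so n(e⁻) = 2 × 0.08935 = 0.1787 mol
Q = 0.1787 × 96485 / 0.629 = 27410 C
I = Q / t = 27410 / 26676 s = 1.03 A

1.03 A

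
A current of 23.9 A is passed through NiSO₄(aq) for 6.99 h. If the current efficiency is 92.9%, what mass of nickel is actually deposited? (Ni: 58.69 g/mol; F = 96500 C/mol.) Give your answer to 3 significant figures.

170 g

Q = 23.9 × 25164 = 6.014×10^5 C
n(e⁻) = 6.014×10^5 / 96500 = 6.232 mol
Ni²⁺ + 2e⁻ → Ni, so theoretical m(Ni) = 3.116 × 58.69 = 182.9 g
Actual mass = 92.9% × 182.9 = 170 g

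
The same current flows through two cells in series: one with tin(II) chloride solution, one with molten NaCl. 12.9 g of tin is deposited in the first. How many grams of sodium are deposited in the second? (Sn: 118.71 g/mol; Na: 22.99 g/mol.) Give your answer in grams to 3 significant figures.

n(Sn) = 12.9 / 118.71 = 0.1087 mol
Sn²⁺ + 2e⁻ → Sn, so n(e⁻) = 2 × 0.1087 = 0.2174 mol
In series, the same 0.2174 mol of electrons flows through the second cell.
Na⁺ + e⁻ → Na, so n(Na) = 0.2174 mol
m(Na) = 0.2174 × 22.99 = 5.00 g

5.00 g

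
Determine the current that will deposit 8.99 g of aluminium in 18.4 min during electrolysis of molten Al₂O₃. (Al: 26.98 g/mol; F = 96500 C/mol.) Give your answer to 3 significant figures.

87.4 A

n(Al) = 8.99 / 26.98 = 0.3332 mol
Al³⁺ + 3e⁻ → Al, so n(e⁻) = 3 × 0.3332 = 0.9996 mol
Q = 0.9996 × 96500 = 96460 C
I = Q / t = 96460 / 1104 s = 87.4 A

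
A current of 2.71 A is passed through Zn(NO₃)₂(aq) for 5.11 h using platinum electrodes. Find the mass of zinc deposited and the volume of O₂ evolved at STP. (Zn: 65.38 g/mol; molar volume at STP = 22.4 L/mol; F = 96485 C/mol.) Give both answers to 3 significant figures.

16.9 g Zn; 2.89 L O₂

Q = 2.71 × 18396 = 49850 C; n(e⁻) = 49850 / 96485 = 0.5167 mol
Cathode: Zn²⁺ + 2e⁻ → Zn → n(Zn) = 0.5167/2 = 0.2584 mol → 16.9 g
Anode: 2H₂O → O₂ + 4H⁺ + 4e⁻ → n(O₂) = 0.5167/4 = 0.1292 mol → 2.89 L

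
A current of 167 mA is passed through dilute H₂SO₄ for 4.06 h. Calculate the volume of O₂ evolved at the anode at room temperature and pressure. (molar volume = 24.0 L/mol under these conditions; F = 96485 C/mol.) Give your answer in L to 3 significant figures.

0.152 L

Charge passed = 0.167 × 14616 = 2441 C
n(e⁻) = 2441 / 96485 = 0.02530 mol
2H₂O → O₂ + 4H⁺ + 4e⁻, so n(O₂) = 0.02530 / 4 = 0.006325 mol
V = 0.006325 × 24.0 = 0.1518 L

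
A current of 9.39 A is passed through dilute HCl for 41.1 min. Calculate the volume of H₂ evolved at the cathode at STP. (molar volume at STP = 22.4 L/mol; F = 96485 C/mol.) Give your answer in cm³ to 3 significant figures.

Q = 9.39 A × 2466 s = 23160 C
Moles of electrons = 23160 / 96485 = 0.2400 mol
2H⁺ + 2e⁻ → H₂, so n(H₂) = 0.2400 / 2 = 0.1200 mol
V = 0.1200 × 22.4 = 2.688 L
= 2690 cm³

2690 cm³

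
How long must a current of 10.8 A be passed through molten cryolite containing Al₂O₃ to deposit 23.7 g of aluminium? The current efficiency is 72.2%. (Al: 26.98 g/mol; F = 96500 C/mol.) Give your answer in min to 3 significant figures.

544 min

n(Al) = 23.7 / 26.98 = 0.8784 mol
Al³⁺ + 3e⁻ → Al, so n(e⁻) = 3 × 0.8784 = 2.635 mol
Q = 2.635 × 96500 / 0.722 = 3.522×10^5 C
t = Q / I = 3.522×10^5 / 10.8 = 32610 s = 544 min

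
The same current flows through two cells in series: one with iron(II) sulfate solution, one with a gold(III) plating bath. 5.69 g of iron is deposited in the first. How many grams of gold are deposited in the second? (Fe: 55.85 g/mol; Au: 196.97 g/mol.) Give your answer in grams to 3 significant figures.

n(Fe) = 5.69 / 55.85 = 0.1019 mol
Fe²⁺ + 2e⁻ → Fe, so n(e⁻) = 2 × 0.1019 = 0.2038 mol
The cells are in series, so the same charge (and hence the same n(e⁻) = 0.2038 mol) passes through both.
Au³⁺ + 3e⁻ → Au, so n(Au) = 0.2038 / 3 = 0.06793 mol
m(Au) = 0.06793 × 196.97 = 13.4 g

13.4 g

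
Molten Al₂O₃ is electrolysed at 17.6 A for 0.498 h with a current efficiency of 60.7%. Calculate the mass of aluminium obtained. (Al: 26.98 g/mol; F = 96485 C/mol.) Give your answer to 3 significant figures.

1.79 g

Q = 17.6 × 1792.8 = 31550 C
n(e⁻) = 31550 / 96485 = 0.3270 mol
Al³⁺ + 3e⁻ → Al, so theoretical m(Al) = 0.1090 × 26.98 = 2.941 g
Actual mass = 60.7% × 2.941 = 1.79 g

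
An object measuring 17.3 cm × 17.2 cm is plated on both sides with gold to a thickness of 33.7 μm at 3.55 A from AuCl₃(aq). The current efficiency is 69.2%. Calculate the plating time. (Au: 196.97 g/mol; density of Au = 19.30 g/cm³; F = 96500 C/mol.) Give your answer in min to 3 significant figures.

Plated area = 2 × 17.3 × 17.2 = 595.1 cm²
Volume = 595.1 × 33.7×10⁻⁴ cm = 2.005 cm³
m(Au) = 2.005 × 19.30 = 38.70 g
n(Au) = 38.70 / 196.97 = 0.1965 mol; n(e⁻) = 3 × 0.1965 = 0.5895 mol
Q = 0.5895 × 96500 / 0.692 = 82210 C
t = 82210 / 3.55 = 23160 s = 386 min

386 min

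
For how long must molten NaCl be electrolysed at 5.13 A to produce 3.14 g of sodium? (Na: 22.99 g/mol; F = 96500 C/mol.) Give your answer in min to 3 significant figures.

n(Na) = 3.14 / 22.99 = 0.1366 mol
Na⁺ + e⁻ → Na, so n(e⁻) = 0.1366 mol
Q = 0.1366 × 96500 = 13180 C
t = Q / I = 13180 / 5.13 = 2569 s = 42.8 min

42.8 min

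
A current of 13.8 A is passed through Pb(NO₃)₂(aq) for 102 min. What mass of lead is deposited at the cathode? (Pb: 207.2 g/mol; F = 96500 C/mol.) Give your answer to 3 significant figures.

90.7 g

Q = 13.8 A × 6120 s = 84460 C
n(e⁻) = Q/F = 84460/96500 = 0.8752 mol
Pb²⁺ + 2e⁻ → Pb, so n(Pb) = 0.8752 / 2 = 0.4376 mol
m = 0.4376 × 207.2 = 90.7 g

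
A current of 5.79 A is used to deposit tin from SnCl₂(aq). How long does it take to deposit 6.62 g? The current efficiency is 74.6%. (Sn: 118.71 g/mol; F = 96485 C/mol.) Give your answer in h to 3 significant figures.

n(Sn) = 6.62 / 118.71 = 0.05577 mol
Sn²⁺ + 2e⁻ → Sn, so n(e⁻) = 2 × 0.05577 = 0.1115 mol
Q = 0.1115 × 96485 / 0.746 = 14420 C
t = Q / I = 14420 / 5.79 = 2491 s = 0.692 h

0.692 h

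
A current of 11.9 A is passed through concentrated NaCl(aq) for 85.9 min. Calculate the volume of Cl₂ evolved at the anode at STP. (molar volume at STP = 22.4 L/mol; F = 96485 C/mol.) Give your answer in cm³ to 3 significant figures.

Q = It = 11.9 × 5154 = 61330 C
n(e⁻) = 61330 / 96485 = 0.6356 mol
2Cl⁻ → Cl₂ + 2e⁻, so n(Cl₂) = 0.6356 / 2 = 0.3178 mol
V = 0.3178 × 22.4 = 7.119 L
= 7120 cm³

7120 cm³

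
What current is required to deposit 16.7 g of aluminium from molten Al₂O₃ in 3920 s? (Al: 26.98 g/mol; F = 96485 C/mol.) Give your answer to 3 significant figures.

n(Al) = 16.7 / 26.98 = 0.6190 mol
Al³⁺ + 3e⁻ → Al, so n(e⁻) = 3 × 0.6190 = 1.857 mol
Q = 1.857 × 96485 = 1.792×10^5 C
I = Q / t = 1.792×10^5 / 3920 s = 45.7 A

45.7 A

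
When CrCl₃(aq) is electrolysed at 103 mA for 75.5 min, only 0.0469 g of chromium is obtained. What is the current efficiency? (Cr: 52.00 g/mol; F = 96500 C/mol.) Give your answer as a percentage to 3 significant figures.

Q = 0.103 × 4530 = 466.6 C
n(e⁻) = 466.6 / 96500 = 0.004835 mol
Cr³⁺ + 3e⁻ → Cr, so theoretical n(Cr) = 0.001612 mol → 0.08382 g
Efficiency = 0.0469 / 0.08382 = 0.5595 = 56.0%

56.0%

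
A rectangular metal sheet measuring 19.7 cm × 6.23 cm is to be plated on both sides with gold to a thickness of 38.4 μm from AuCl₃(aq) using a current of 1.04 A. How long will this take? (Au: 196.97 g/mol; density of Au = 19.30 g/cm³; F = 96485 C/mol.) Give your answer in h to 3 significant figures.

Plated area = 2 × 19.7 × 6.23 = 245.5 cm²
Volume = 245.5 × 38.4×10⁻⁴ cm = 0.9427 cm³
m(Au) = 0.9427 × 19.30 = 18.19 g
n(Au) = 18.19 / 196.97 = 0.09235 mol; n(e⁻) = 3 × 0.09235 = 0.2771 mol
Q = 0.2771 × 96485 = 26740 C
t = 26740 / 1.04 = 25710 s = 7.14 h

7.14 h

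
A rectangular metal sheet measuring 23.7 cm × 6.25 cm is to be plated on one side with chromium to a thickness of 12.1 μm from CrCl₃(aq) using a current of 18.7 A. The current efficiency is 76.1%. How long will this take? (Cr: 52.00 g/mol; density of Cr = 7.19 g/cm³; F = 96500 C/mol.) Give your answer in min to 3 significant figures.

8.40 min

Plated area = 23.7 × 6.25 = 148.1 cm²
Volume = 148.1 × 12.1×10⁻⁴ cm = 0.1792 cm³
m(Cr) = 0.1792 × 7.19 = 1.288 g
n(Cr) = 1.288 / 52.00 = 0.02477 mol; n(e⁻) = 3 × 0.02477 = 0.07431 mol
Q = 0.07431 × 96500 / 0.761 = 9423 C
t = 9423 / 18.7 = 503.9 s = 8.40 min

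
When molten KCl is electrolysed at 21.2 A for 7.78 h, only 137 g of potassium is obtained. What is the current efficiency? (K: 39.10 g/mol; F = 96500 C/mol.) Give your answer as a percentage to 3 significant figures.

56.9%

Q = 21.2 × 28008 = 5.938×10^5 C
n(e⁻) = 5.938×10^5 / 96500 = 6.153 mol
K⁺ + e⁻ → K, so theoretical n(K) = 6.153 mol → 240.6 g
Efficiency = 137 / 240.6 = 0.5694 = 56.9%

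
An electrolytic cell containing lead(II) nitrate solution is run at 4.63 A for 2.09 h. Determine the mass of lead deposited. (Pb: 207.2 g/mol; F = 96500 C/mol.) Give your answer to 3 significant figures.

Charge passed = 4.63 × 7524 = 34840 C
Moles of electrons = 34840 / 96500 = 0.3610 mol
Pb²⁺ + 2e⁻ → Pb, so n(Pb) = 0.3610 / 2 = 0.1805 mol
m = 0.1805 × 207.2 = 37.4 g

37.4 g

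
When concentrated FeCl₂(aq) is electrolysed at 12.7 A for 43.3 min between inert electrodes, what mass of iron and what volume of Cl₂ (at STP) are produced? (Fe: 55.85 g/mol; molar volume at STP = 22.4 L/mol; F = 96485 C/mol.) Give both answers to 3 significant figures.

Q = 12.7 × 2598 = 32990 C; n(e⁻) = 32990 / 96485 = 0.3419 mol
Cathode: Fe²⁺ + 2e⁻ → Fe → n(Fe) = 0.3419/2 = 0.1710 mol → 9.55 g
Anode: 2Cl⁻ → Cl₂ + 2e⁻ → n(Cl₂) = 0.3419/2 = 0.1710 mol → 3.83 L

9.55 g Fe; 3.83 L Cl₂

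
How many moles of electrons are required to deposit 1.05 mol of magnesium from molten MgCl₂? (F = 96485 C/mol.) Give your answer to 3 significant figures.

2.10 mol

Mg²⁺ + 2e⁻ → Mg, so n(e⁻) = 2 × 1.05 = 2.100 mol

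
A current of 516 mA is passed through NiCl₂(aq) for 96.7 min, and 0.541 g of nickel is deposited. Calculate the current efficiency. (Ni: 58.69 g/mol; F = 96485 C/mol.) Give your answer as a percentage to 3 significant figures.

Q = 0.516 × 5802 = 2994 C
n(e⁻) = 2994 / 96485 = 0.03103 mol
Ni²⁺ + 2e⁻ → Ni, so theoretical n(Ni) = 0.01552 mol → 0.9109 g
Efficiency = 0.541 / 0.9109 = 0.5939 = 59.4%

59.4%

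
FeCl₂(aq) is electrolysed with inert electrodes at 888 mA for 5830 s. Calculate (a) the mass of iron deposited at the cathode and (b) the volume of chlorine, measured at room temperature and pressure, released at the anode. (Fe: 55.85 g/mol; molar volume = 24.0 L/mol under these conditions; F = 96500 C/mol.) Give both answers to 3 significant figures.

Q = 0.888 × 5830 = 5177 C; n(e⁻) = 5177 / 96500 = 0.05365 mol
Cathode: Fe²⁺ + 2e⁻ → Fe → n(Fe) = 0.05365/2 = 0.02683 mol → 1.50 g
Anode: 2Cl⁻ → Cl₂ + 2e⁻ → n(Cl₂) = 0.05365/2 = 0.02683 mol → 0.644 L

1.50 g Fe; 0.644 L Cl₂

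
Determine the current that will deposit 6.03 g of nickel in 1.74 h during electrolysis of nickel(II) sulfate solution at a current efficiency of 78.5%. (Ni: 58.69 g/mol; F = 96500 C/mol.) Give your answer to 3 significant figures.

4.03 A

n(Ni) = 6.03 / 58.69 = 0.1027 mol
Ni²⁺ + 2e⁻ → Ni, so n(e⁻) = 2 × 0.1027 = 0.2054 mol
Q = 0.2054 × 96500 / 0.785 = 25250 C
I = Q / t = 25250 / 6264 s = 4.03 A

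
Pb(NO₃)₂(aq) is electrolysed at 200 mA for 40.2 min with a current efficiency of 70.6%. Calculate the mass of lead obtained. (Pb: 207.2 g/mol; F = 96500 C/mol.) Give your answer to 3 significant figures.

0.366 g

Q = 0.200 × 2412 = 482.4 C
n(e⁻) = 482.4 / 96500 = 0.004999 mol
Pb²⁺ + 2e⁻ → Pb, so theoretical m(Pb) = 0.002500 × 207.2 = 0.5180 g
Actual mass = 70.6% × 0.5180 = 0.366 g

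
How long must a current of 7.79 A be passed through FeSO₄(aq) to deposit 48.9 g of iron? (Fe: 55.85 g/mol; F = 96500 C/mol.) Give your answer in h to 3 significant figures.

6.03 h

n(Fe) = 48.9 / 55.85 = 0.8756 mol
Fe²⁺ + 2e⁻ → Fe, so n(e⁻) = 2 × 0.8756 = 1.751 mol
Q = 1.751 × 96500 = 1.690×10^5 C
t = Q / I = 1.690×10^5 / 7.79 = 21690 s = 6.03 h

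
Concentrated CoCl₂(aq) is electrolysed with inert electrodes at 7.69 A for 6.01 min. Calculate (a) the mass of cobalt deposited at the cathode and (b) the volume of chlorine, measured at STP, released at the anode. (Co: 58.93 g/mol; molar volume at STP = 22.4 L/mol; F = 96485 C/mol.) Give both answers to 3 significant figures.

0.847 g Co; 0.322 L Cl₂

Q = 7.69 × 360.6 = 2773 C; n(e⁻) = 2773 / 96485 = 0.02874 mol
Cathode: Co²⁺ + 2e⁻ → Co → n(Co) = 0.02874/2 = 0.01437 mol → 0.847 g
Anode: 2Cl⁻ → Cl₂ + 2e⁻ → n(Cl₂) = 0.02874/2 = 0.01437 mol → 0.322 L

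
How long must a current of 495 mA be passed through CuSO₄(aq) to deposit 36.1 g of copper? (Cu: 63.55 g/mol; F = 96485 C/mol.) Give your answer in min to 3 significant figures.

n(Cu) = 36.1 / 63.55 = 0.5681 mol
Cu²⁺ + 2e⁻ → Cu, so n(e⁻) = 2 × 0.5681 = 1.136 mol
Q = 1.136 × 96485 = 1.096×10^5 C
t = Q / I = 1.096×10^5 / 0.495 = 2.214×10^5 s = 3690 min

3690 min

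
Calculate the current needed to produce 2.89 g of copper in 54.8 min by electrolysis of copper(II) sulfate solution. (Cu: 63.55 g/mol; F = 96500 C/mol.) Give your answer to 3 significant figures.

n(Cu) = 2.89 / 63.55 = 0.04548 mol
Cu²⁺ + 2e⁻ → Cu, so n(e⁻) = 2 × 0.04548 = 0.09096 mol
Q = 0.09096 × 96500 = 8778 C
I = Q / t = 8778 / 3288 s = 2.67 A

2.67 A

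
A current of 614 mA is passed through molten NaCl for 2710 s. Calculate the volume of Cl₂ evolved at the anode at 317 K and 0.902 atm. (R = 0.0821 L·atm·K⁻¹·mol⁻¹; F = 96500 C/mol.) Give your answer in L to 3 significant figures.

Charge passed = 0.614 × 2710 = 1664 C
n(e⁻) = 1664 / 96500 = 0.01724 mol
2Cl⁻ → Cl₂ + 2e⁻, so n(Cl₂) = 0.01724 / 2 = 0.008620 mol
V = nRT/P = 0.008620 × 0.0821 × 317 / 0.902 = 0.2487 L

0.249 L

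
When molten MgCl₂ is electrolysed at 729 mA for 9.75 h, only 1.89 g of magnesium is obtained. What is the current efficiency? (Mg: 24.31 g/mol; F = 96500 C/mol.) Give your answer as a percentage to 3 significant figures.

58.6%

Q = 0.729 × 35100 = 25590 C
n(e⁻) = 25590 / 96500 = 0.2652 mol
Mg²⁺ + 2e⁻ → Mg, so theoretical n(Mg) = 0.1326 mol → 3.224 g
Efficiency = 1.89 / 3.224 = 0.5862 = 58.6%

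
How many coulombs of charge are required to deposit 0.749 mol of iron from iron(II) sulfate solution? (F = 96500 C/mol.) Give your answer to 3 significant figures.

1.45×10^5 C

Fe²⁺ + 2e⁻ → Fe, so n(e⁻) = 2 × 0.749 = 1.498 mol
Q = 1.498 × 96500 = 1.446×10^5 C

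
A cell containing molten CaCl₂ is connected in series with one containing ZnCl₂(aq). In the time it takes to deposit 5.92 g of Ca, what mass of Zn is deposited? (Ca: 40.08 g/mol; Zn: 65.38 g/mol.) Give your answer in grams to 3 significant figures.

n(Ca) = 5.92 / 40.08 = 0.1477 mol
Ca²⁺ + 2e⁻ → Ca, so n(e⁻) = 2 × 0.1477 = 0.2954 mol
The cells are in series, so the same charge (and hence the same n(e⁻) = 0.2954 mol) passes through both.
Zn²⁺ + 2e⁻ → Zn, so n(Zn) = 0.2954 / 2 = 0.1477 mol
m(Zn) = 0.1477 × 65.38 = 9.66 g

9.66 g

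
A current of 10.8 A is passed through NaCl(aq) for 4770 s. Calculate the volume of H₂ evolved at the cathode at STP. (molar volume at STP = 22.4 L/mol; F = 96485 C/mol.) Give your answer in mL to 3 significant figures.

5980 mL

Q = It = 10.8 × 4770 = 51520 C
Moles of electrons = 51520 / 96485 = 0.5340 mol
2H⁺ + 2e⁻ → H₂, so n(H₂) = 0.5340 / 2 = 0.2670 mol
V = 0.2670 × 22.4 = 5.981 L
= 5980 mL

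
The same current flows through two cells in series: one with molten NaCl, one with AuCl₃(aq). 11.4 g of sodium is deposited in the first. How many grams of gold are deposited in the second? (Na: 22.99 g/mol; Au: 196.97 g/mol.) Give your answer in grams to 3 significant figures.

n(Na) = 11.4 / 22.99 = 0.4959 mol
Na⁺ + e⁻ → Na, so n(e⁻) = 0.4959 mol
Since the cells are in series, n(e⁻) in the Au cell is also 0.4959 mol.
Au³⁺ + 3e⁻ → Au, so n(Au) = 0.4959 / 3 = 0.1653 mol
m(Au) = 0.1653 × 196.97 = 32.6 g

32.6 g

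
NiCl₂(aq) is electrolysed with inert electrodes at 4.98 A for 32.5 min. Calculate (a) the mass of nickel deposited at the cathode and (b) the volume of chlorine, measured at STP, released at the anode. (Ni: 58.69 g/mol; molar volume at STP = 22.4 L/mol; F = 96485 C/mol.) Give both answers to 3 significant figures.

2.95 g Ni; 1.13 L Cl₂

Q = 4.98 × 1950 = 9711 C; n(e⁻) = 9711 / 96485 = 0.1006 mol
Cathode: Ni²⁺ + 2e⁻ → Ni → n(Ni) = 0.1006/2 = 0.05030 mol → 2.95 g
Anode: 2Cl⁻ → Cl₂ + 2e⁻ → n(Cl₂) = 0.1006/2 = 0.05030 mol → 1.13 L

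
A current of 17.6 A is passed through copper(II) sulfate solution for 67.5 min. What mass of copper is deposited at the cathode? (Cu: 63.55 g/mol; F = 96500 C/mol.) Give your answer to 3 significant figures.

Q = 17.6 A × 4050 s = 71280 C
n(e⁻) = Q/F = 71280/96500 = 0.7387 mol
Cu²⁺ + 2e⁻ → Cu, so n(Cu) = 0.7387 / 2 = 0.3694 mol
m = 0.3694 × 63.55 = 23.5 g

23.5 g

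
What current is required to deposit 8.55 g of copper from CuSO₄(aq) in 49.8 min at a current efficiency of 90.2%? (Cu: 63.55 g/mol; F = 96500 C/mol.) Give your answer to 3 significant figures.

n(Cu) = 8.55 / 63.55 = 0.1345 mol
Cu²⁺ + 2e⁻ → Cu, so n(e⁻) = 2 × 0.1345 = 0.2690 mol
Q = 0.2690 × 96500 / 0.902 = 28780 C
I = Q / t = 28780 / 2988 s = 9.63 A

9.63 A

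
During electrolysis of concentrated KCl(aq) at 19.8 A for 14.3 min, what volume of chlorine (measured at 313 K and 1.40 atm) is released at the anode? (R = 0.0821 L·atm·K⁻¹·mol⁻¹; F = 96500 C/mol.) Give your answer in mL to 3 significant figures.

1620 mL

Charge passed = 19.8 × 858 = 16990 C
n(e⁻) = 16990 / 96500 = 0.1761 mol
2Cl⁻ → Cl₂ + 2e⁻, so n(Cl₂) = 0.1761 / 2 = 0.08805 mol
V = nRT/P = 0.08805 × 0.0821 × 313 / 1.40 = 1.616 L
= 1620 mL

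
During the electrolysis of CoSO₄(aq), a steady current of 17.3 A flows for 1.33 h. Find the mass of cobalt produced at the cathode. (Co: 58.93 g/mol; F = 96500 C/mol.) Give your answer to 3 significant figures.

Q = It = 17.3 × 4788 = 82830 C
Moles of electrons = 82830 / 96500 = 0.8583 mol
Co²⁺ + 2e⁻ → Co, so n(Co) = 0.8583 / 2 = 0.4292 mol
m = 0.4292 × 58.93 = 25.3 g

25.3 g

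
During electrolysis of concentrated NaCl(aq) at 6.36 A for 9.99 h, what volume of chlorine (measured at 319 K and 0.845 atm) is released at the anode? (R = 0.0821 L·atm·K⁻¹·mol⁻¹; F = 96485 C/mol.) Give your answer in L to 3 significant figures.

36.7 L

Q = It = 6.36 × 35964 = 2.287×10^5 C
Moles of electrons = 2.287×10^5 / 96485 = 2.370 mol
2Cl⁻ → Cl₂ + 2e⁻, so n(Cl₂) = 2.370 / 2 = 1.185 mol
V = nRT/P = 1.185 × 0.0821 × 319 / 0.845 = 36.73 L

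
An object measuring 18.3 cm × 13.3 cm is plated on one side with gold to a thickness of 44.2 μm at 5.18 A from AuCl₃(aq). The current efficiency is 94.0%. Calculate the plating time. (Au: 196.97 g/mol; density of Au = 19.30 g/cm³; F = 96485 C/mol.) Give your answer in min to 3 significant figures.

Plated area = 18.3 × 13.3 = 243.4 cm²
Volume = 243.4 × 44.2×10⁻⁴ cm = 1.076 cm³
m(Au) = 1.076 × 19.30 = 20.77 g
n(Au) = 20.77 / 196.97 = 0.1054 mol; n(e⁻) = 3 × 0.1054 = 0.3162 mol
Q = 0.3162 × 96485 / 0.940 = 32460 C
t = 32460 / 5.18 = 6266 s = 104 min

104 min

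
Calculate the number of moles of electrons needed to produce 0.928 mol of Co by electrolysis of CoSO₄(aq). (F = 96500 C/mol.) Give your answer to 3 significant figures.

Co²⁺ + 2e⁻ → Co, so n(e⁻) = 2 × 0.928 = 1.856 mol

1.86 mol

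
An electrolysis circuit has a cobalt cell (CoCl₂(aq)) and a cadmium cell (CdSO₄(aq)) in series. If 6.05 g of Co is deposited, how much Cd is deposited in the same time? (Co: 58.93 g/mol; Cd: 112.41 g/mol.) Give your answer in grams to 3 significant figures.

n(Co) = 6.05 / 58.93 = 0.1027 mol
Co²⁺ + 2e⁻ → Co, so n(e⁻) = 2 × 0.1027 = 0.2054 mol
The cells are in series, so the same charge (and hence the same n(e⁻) = 0.2054 mol) passes through both.
Cd²⁺ + 2e⁻ → Cd, so n(Cd) = 0.2054 / 2 = 0.1027 mol
m(Cd) = 0.1027 × 112.41 = 11.5 g

11.5 g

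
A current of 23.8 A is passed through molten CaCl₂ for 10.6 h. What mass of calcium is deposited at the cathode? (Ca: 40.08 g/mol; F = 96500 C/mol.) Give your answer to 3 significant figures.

189 g

Charge passed = 23.8 × 38160 = 9.082×10^5 C
n(e⁻) = Q/F = 9.082×10^5/96500 = 9.411 mol
Ca²⁺ + 2e⁻ → Ca, so n(Ca) = 9.411 / 2 = 4.706 mol
m = 4.706 × 40.08 = 189 g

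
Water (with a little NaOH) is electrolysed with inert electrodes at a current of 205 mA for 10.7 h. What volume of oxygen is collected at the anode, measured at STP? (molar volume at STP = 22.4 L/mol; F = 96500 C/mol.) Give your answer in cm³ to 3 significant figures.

Q = 0.205 A × 38520 s = 7897 C
n(e⁻) = Q/F = 7897/96500 = 0.08183 mol
2H₂O → O₂ + 4H⁺ + 4e⁻, so n(O₂) = 0.08183 / 4 = 0.02046 mol
V = 0.02046 × 22.4 = 0.4583 L
= 458 cm³

458 cm³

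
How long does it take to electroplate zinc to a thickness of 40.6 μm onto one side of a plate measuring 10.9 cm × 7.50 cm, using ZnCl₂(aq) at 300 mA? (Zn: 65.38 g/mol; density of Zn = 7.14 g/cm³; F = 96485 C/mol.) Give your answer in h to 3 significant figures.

6.48 h

Plated area = 10.9 × 7.50 = 81.75 cm²
Volume = 81.75 × 40.6×10⁻⁴ cm = 0.3319 cm³
m(Zn) = 0.3319 × 7.14 = 2.370 g
n(Zn) = 2.370 / 65.38 = 0.03625 mol; n(e⁻) = 2 × 0.03625 = 0.07250 mol
Q = 0.07250 × 96485 = 6995 C
t = 6995 / 0.300 = 23320 s = 6.48 h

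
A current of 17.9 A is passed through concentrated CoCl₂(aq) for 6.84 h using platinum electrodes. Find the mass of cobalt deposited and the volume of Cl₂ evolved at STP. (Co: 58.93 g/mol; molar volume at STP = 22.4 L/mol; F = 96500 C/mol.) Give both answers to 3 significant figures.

Q = 17.9 × 24624 = 4.408×10^5 C; n(e⁻) = 4.408×10^5 / 96500 = 4.568 mol
Cathode: Co²⁺ + 2e⁻ → Co → n(Co) = 4.568/2 = 2.284 mol → 135 g
Anode: 2Cl⁻ → Cl₂ + 2e⁻ → n(Cl₂) = 4.568/2 = 2.284 mol → 51.2 L

135 g Co; 51.2 L Cl₂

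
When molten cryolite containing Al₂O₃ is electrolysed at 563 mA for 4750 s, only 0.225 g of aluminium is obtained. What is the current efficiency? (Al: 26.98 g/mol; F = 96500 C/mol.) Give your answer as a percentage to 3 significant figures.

Q = 0.563 × 4750 = 2674 C
n(e⁻) = 2674 / 96500 = 0.02771 mol
Al³⁺ + 3e⁻ → Al, so theoretical n(Al) = 0.009237 mol → 0.2492 g
Efficiency = 0.225 / 0.2492 = 0.9029 = 90.3%

90.3%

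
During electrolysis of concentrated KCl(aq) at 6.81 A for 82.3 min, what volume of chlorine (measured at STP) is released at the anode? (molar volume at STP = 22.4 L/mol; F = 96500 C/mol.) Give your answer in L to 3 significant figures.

3.90 L

Charge passed = 6.81 × 4938 = 33630 C
n(e⁻) = 33630 / 96500 = 0.3485 mol
2Cl⁻ → Cl₂ + 2e⁻, so n(Cl₂) = 0.3485 / 2 = 0.1743 mol
V = 0.1743 × 22.4 = 3.904 L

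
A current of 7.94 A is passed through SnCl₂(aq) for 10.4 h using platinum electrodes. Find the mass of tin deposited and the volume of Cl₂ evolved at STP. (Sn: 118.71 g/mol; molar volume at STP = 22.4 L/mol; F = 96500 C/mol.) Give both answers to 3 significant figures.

183 g Sn; 34.5 L Cl₂

Q = 7.94 × 37440 = 2.973×10^5 C; n(e⁻) = 2.973×10^5 / 96500 = 3.081 mol
Cathode: Sn²⁺ + 2e⁻ → Sn → n(Sn) = 3.081/2 = 1.541 mol → 183 g
Anode: 2Cl⁻ → Cl₂ + 2e⁻ → n(Cl₂) = 3.081/2 = 1.541 mol → 34.5 L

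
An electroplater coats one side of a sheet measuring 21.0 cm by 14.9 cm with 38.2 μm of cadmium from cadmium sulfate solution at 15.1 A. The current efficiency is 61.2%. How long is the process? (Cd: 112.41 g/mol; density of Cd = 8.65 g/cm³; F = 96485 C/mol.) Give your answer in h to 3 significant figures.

Plated area = 21.0 × 14.9 = 312.9 cm²
Volume = 312.9 × 38.2×10⁻⁴ cm = 1.195 cm³
m(Cd) = 1.195 × 8.65 = 10.34 g
n(Cd) = 10.34 / 112.41 = 0.09198 mol; n(e⁻) = 2 × 0.09198 = 0.1840 mol
Q = 0.1840 × 96485 / 0.612 = 29010 C
t = 29010 / 15.1 = 1921 s = 0.534 h

0.534 h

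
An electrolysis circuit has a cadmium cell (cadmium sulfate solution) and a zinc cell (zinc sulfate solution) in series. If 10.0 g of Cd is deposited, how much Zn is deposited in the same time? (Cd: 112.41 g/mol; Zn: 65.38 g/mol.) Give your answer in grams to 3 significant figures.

n(Cd) = 10.0 / 112.41 = 0.08896 mol
Cd²⁺ + 2e⁻ → Cd, so n(e⁻) = 2 × 0.08896 = 0.1779 mol
In series, the same 0.1779 mol of electrons flows through the second cell.
Zn²⁺ + 2e⁻ → Zn, so n(Zn) = 0.1779 / 2 = 0.08895 mol
m(Zn) = 0.08895 × 65.38 = 5.82 g

5.82 g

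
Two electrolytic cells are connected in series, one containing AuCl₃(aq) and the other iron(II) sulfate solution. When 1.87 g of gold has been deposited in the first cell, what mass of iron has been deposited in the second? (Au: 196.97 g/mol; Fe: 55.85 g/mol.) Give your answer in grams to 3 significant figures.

n(Au) = 1.87 / 196.97 = 0.009494 mol
Au³⁺ + 3e⁻ → Au, so n(e⁻) = 3 × 0.009494 = 0.02848 mol
In series, the same 0.02848 mol of electrons flows through the second cell.
Fe²⁺ + 2e⁻ → Fe, so n(Fe) = 0.02848 / 2 = 0.01424 mol
m(Fe) = 0.01424 × 55.85 = 0.795 g

0.795 g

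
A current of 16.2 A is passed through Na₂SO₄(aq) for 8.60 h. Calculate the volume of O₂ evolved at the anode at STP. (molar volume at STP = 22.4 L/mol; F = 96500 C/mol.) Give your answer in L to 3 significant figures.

Q = It = 16.2 × 30960 = 5.016×10^5 C
n(e⁻) = 5.016×10^5 / 96500 = 5.198 mol
2H₂O → O₂ + 4H⁺ + 4e⁻, so n(O₂) = 5.198 / 4 = 1.300 mol
V = 1.300 × 22.4 = 29.12 L

29.1 L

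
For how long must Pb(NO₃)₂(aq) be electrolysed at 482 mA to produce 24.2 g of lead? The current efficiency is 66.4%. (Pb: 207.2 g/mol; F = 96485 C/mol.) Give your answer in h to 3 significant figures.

n(Pb) = 24.2 / 207.2 = 0.1168 mol
Pb²⁺ + 2e⁻ → Pb, so n(e⁻) = 2 × 0.1168 = 0.2336 mol
Q = 0.2336 × 96485 / 0.664 = 33940 C
t = Q / I = 33940 / 0.482 = 70410 s = 19.6 h

19.6 h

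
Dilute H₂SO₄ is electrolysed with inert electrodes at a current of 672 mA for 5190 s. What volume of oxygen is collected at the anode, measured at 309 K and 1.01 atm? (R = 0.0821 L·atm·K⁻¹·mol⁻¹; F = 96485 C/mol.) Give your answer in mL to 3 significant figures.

Q = It = 0.672 × 5190 = 3488 C
n(e⁻) = Q/F = 3488/96485 = 0.03615 mol
2H₂O → O₂ + 4H⁺ + 4e⁻, so n(O₂) = 0.03615 / 4 = 0.009038 mol
V = nRT/P = 0.009038 × 0.0821 × 309 / 1.01 = 0.2270 L
= 227 mL

227 mL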